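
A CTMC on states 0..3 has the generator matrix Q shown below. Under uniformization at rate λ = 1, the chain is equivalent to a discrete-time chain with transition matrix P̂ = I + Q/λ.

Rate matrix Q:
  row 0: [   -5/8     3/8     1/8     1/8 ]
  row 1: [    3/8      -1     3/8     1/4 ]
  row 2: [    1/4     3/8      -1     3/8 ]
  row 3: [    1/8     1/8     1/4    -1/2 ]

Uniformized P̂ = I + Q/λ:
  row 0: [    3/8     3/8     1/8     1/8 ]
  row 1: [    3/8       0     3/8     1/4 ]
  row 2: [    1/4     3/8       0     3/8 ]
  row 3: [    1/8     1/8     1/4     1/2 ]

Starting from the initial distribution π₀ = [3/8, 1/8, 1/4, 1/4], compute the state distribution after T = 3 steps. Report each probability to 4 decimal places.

t=0: π = [0.3750, 0.1250, 0.2500, 0.2500]
t=1: π = [0.2813, 0.2656, 0.1563, 0.2969]
t=2: π = [0.2813, 0.2012, 0.2090, 0.3086]
t=3: π = [0.2717, 0.2224, 0.1877, 0.3181]

π = [0.2717, 0.2224, 0.1877, 0.3181]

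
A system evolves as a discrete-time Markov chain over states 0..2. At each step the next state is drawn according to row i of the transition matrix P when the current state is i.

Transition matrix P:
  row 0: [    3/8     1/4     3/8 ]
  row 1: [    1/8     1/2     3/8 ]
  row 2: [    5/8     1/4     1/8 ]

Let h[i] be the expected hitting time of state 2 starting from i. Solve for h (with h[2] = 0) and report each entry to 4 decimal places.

First-step conditioning: h[2] = 0; for i ≠ 2, h[i] = 1 + Σ_k P[i][k]·h[k].
  h[0] = 1 + 3/8·h[0] + 1/4·h[1]
  h[1] = 1 + 1/8·h[0] + 1/2·h[1]
Solving the 2×2 linear system over states ≠ 2 gives exactly h = [8/3, 8/3, 0] (h[2] = 0 is the target).

h = [2.6667, 2.6667, 0.0000]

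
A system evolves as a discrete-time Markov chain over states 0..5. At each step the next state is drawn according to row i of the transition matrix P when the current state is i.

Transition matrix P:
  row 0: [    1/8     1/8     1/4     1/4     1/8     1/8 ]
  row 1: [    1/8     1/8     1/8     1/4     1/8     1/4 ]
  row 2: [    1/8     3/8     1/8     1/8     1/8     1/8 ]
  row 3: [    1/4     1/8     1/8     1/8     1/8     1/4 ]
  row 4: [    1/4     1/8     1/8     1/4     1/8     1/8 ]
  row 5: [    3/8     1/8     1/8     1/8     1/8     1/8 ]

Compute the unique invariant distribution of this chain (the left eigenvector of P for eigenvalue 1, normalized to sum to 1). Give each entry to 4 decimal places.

Balance equations π_j = Σ_i π_i·P[i][j]:
  π_0 = 1/8·π_0 + 1/8·π_1 + 1/8·π_2 + 1/4·π_3 + 1/4·π_4 + 3/8·π_5
  π_1 = 1/8·π_0 + 1/8·π_1 + 3/8·π_2 + 1/8·π_3 + 1/8·π_4 + 1/8·π_5
  π_2 = 1/4·π_0 + 1/8·π_1 + 1/8·π_2 + 1/8·π_3 + 1/8·π_4 + 1/8·π_5
  π_3 = 1/4·π_0 + 1/4·π_1 + 1/8·π_2 + 1/8·π_3 + 1/4·π_4 + 1/8·π_5
  π_4 = 1/8·π_0 + 1/8·π_1 + 1/8·π_2 + 1/8·π_3 + 1/8·π_4 + 1/8·π_5
  normalize: π_0 + π_1 + π_2 + π_3 + π_4 + π_5 = 1
Solving the linear system gives exactly π = [551/2673, 3479/21384, 403/2673, 121/648, 1/8, 3607/21384].

π = [0.2061, 0.1627, 0.1508, 0.1867, 0.1250, 0.1687]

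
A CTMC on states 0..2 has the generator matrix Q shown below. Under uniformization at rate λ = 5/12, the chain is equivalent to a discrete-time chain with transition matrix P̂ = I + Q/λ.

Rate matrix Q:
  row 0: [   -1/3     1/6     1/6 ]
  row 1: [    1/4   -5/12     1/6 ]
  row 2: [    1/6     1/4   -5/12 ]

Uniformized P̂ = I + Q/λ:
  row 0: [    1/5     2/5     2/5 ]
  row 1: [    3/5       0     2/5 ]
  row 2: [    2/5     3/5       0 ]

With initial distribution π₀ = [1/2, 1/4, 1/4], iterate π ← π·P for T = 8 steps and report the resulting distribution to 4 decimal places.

t=0: π = [0.5000, 0.2500, 0.2500]
t=1: π = [0.3500, 0.3500, 0.3000]
t=2: π = [0.4000, 0.3200, 0.2800]
t=3: π = [0.3840, 0.3280, 0.2880]
t=4: π = [0.3888, 0.3264, 0.2848]
t=5: π = [0.3875, 0.3264, 0.2861]
t=6: π = [0.3878, 0.3267, 0.2856]
t=7: π = [0.3878, 0.3265, 0.2858]
t=8: π = [0.3877, 0.3266, 0.2857]

π = [0.3877, 0.3266, 0.2857]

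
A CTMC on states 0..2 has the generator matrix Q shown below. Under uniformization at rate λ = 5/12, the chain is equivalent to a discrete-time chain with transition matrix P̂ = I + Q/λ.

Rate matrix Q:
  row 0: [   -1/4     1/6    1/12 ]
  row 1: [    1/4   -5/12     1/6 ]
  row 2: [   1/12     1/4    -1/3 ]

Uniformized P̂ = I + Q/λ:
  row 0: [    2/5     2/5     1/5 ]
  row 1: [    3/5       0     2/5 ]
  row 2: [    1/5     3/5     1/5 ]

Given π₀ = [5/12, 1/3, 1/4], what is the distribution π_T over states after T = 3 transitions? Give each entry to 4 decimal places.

t=0: π = [0.4167, 0.3333, 0.2500]
t=1: π = [0.4167, 0.3167, 0.2667]
t=2: π = [0.4100, 0.3267, 0.2633]
t=3: π = [0.4127, 0.3220, 0.2653]

π = [0.4127, 0.3220, 0.2653]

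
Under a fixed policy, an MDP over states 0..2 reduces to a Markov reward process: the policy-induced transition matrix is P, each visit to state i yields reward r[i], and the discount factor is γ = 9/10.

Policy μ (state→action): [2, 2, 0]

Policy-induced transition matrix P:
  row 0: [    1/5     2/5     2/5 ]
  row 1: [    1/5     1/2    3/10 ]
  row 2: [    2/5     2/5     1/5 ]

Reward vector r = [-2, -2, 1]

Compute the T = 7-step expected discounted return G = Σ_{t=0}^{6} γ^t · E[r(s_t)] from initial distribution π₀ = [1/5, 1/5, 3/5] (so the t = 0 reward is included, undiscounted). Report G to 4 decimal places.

G = -4.9631

t=0: π = [0.2000, 0.2000, 0.6000], E[r] = -0.2000, γ^t·E[r] = -0.200000, running G = -0.200000
t=1: π = [0.3200, 0.4200, 0.2600], E[r] = -1.2200, γ^t·E[r] = -1.098000, running G = -1.298000
t=2: π = [0.2520, 0.4420, 0.3060], E[r] = -1.0820, γ^t·E[r] = -0.876420, running G = -2.174420
t=3: π = [0.2612, 0.4442, 0.2946], E[r] = -1.1162, γ^t·E[r] = -0.813710, running G = -2.988130
t=4: π = [0.2589, 0.4444, 0.2967], E[r] = -1.1100, γ^t·E[r] = -0.728284, running G = -3.716414
t=5: π = [0.2593, 0.4444, 0.2962], E[r] = -1.1113, γ^t·E[r] = -0.656225, running G = -4.372638
t=6: π = [0.2592, 0.4444, 0.2963], E[r] = -1.1111, γ^t·E[r] = -0.590467, running G = -4.963106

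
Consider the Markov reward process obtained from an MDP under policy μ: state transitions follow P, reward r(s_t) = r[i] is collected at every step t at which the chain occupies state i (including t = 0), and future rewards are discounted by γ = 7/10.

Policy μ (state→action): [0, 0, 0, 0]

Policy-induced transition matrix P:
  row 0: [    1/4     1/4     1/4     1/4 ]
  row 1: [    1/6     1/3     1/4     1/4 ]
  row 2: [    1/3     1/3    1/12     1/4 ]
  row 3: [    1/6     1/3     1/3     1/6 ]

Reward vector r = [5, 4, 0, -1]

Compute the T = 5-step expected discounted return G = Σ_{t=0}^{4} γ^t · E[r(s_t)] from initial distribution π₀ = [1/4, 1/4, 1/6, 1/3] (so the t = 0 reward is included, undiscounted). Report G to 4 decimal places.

t=0: π = [0.2500, 0.2500, 0.1667, 0.3333], E[r] = 1.9167, γ^t·E[r] = 1.916667, running G = 1.916667
t=1: π = [0.2153, 0.3125, 0.2500, 0.2222], E[r] = 2.1042, γ^t·E[r] = 1.472917, running G = 3.389583
t=2: π = [0.2263, 0.3154, 0.2269, 0.2315], E[r] = 2.1615, γ^t·E[r] = 1.059115, running G = 4.448698
t=3: π = [0.2233, 0.3145, 0.2315, 0.2307], E[r] = 2.1439, γ^t·E[r] = 0.735343, running G = 5.184041
t=4: π = [0.2239, 0.3147, 0.2306, 0.2308], E[r] = 2.1474, γ^t·E[r] = 0.515592, running G = 5.699632

G = 5.6996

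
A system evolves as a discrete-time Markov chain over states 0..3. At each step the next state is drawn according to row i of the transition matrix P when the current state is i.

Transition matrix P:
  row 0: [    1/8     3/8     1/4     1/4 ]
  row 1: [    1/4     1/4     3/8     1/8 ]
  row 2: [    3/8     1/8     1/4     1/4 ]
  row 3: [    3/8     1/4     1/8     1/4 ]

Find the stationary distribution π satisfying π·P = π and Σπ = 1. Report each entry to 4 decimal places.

π = [0.2747, 0.2526, 0.2543, 0.2184]

Balance equations π_j = Σ_i π_i·P[i][j]:
  π_0 = 1/8·π_0 + 1/4·π_1 + 3/8·π_2 + 3/8·π_3
  π_1 = 3/8·π_0 + 1/4·π_1 + 1/8·π_2 + 1/4·π_3
  π_2 = 1/4·π_0 + 3/8·π_1 + 1/4·π_2 + 1/8·π_3
  normalize: π_0 + π_1 + π_2 + π_3 = 1
Solving the linear system gives exactly π = [161/586, 74/293, 149/586, 64/293].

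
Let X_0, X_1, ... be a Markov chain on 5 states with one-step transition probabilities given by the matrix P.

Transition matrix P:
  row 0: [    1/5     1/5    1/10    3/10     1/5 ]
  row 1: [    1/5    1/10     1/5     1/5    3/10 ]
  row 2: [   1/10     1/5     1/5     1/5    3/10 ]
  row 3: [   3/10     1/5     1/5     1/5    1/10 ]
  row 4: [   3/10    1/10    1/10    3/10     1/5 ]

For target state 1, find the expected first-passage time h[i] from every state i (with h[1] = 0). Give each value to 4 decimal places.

h = [5.5188, 0.0000, 5.5850, 5.4746, 6.0706]

First-step conditioning: h[1] = 0; for i ≠ 1, h[i] = 1 + Σ_k P[i][k]·h[k].
  h[0] = 1 + 1/5·h[0] + 1/10·h[2] + 3/10·h[3] + 1/5·h[4]
  h[2] = 1 + 1/10·h[0] + 1/5·h[2] + 1/5·h[3] + 3/10·h[4]
  h[3] = 1 + 3/10·h[0] + 1/5·h[2] + 1/5·h[3] + 1/10·h[4]
  h[4] = 1 + 3/10·h[0] + 1/10·h[2] + 3/10·h[3] + 1/5·h[4]
Solving the 4×4 linear system over states ≠ 1 gives exactly h = [2500/453, 0, 2530/453, 2480/453, 2750/453] (h[1] = 0 is the target).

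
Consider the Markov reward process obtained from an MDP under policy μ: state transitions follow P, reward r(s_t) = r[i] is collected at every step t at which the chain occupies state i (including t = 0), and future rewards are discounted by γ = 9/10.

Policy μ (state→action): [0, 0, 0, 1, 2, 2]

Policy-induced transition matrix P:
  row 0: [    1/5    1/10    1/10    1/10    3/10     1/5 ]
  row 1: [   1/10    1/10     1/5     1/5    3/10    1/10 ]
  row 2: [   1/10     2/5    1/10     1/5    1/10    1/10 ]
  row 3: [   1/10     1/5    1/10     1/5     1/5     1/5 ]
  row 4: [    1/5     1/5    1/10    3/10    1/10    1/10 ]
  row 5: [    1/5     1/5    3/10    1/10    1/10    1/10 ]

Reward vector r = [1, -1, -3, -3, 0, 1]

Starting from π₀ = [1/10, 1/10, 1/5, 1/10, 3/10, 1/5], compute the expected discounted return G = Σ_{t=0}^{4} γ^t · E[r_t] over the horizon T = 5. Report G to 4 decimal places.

G = -3.6139

t=0: π = [0.1000, 0.1000, 0.2000, 0.1000, 0.3000, 0.2000], E[r] = -0.7000, γ^t·E[r] = -0.700000, running G = -0.700000
t=1: π = [0.1600, 0.2200, 0.1500, 0.2000, 0.1500, 0.1200], E[r] = -0.9900, γ^t·E[r] = -0.891000, running G = -1.591000
t=2: π = [0.1430, 0.1920, 0.1460, 0.1870, 0.1960, 0.1360], E[r] = -0.9120, γ^t·E[r] = -0.738720, running G = -2.329720
t=3: π = [0.1475, 0.1957, 0.1464, 0.1917, 0.1857, 0.1330], E[r] = -0.9295, γ^t·E[r] = -0.677606, running G = -3.007326
t=4: π = [0.1466, 0.1950, 0.1462, 0.1905, 0.1878, 0.1339], E[r] = -0.9245, γ^t·E[r] = -0.606558, running G = -3.613883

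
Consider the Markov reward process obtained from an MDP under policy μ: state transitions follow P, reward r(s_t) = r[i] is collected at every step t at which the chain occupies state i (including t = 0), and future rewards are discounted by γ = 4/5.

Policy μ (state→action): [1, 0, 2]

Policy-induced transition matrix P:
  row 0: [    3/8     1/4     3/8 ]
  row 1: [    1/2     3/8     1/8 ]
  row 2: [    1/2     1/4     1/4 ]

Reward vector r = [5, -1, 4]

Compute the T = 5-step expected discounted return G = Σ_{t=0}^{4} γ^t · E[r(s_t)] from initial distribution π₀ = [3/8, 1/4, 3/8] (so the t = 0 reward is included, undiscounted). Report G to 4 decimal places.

t=0: π = [0.3750, 0.2500, 0.3750], E[r] = 3.1250, γ^t·E[r] = 3.125000, running G = 3.125000
t=1: π = [0.4531, 0.2813, 0.2656], E[r] = 3.0469, γ^t·E[r] = 2.437500, running G = 5.562500
t=2: π = [0.4434, 0.2852, 0.2715], E[r] = 3.0176, γ^t·E[r] = 1.931250, running G = 7.493750
t=3: π = [0.4446, 0.2856, 0.2698], E[r] = 3.0164, γ^t·E[r] = 1.544375, running G = 9.038125
t=4: π = [0.4444, 0.2857, 0.2699], E[r] = 3.0159, γ^t·E[r] = 1.235313, running G = 10.273438

G = 10.2734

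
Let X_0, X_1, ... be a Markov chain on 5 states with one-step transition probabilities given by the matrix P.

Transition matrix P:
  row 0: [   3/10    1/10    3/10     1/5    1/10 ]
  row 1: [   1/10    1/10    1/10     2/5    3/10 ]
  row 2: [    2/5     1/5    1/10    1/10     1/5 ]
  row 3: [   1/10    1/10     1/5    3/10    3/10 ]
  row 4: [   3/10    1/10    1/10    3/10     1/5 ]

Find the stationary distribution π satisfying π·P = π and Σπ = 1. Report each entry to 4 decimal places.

π = [0.2434, 0.1174, 0.1739, 0.2526, 0.2127]

Balance equations π_j = Σ_i π_i·P[i][j]:
  π_0 = 3/10·π_0 + 1/10·π_1 + 2/5·π_2 + 1/10·π_3 + 3/10·π_4
  π_1 = 1/10·π_0 + 1/10·π_1 + 1/5·π_2 + 1/10·π_3 + 1/10·π_4
  π_2 = 3/10·π_0 + 1/10·π_1 + 1/10·π_2 + 1/5·π_3 + 1/10·π_4
  π_3 = 1/5·π_0 + 2/5·π_1 + 1/10·π_2 + 3/10·π_3 + 3/10·π_4
  normalize: π_0 + π_1 + π_2 + π_3 + π_4 = 1
Solving the linear system gives exactly π = [396/1627, 191/1627, 283/1627, 411/1627, 346/1627].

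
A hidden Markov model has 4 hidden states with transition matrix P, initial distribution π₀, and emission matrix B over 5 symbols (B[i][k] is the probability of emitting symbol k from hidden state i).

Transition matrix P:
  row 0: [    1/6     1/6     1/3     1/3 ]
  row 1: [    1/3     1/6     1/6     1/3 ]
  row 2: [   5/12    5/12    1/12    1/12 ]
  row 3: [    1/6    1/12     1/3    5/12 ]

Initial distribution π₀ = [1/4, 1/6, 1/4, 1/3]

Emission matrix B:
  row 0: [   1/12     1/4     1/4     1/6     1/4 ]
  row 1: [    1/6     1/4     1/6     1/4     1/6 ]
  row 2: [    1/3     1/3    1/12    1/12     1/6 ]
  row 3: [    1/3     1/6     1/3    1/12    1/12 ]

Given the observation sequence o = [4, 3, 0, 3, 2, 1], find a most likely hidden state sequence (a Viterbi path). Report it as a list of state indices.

path = [2, 0, 2, 1, 3, 2]

t=0: δ = [6.250e-02, 2.778e-02, 4.167e-02, 2.778e-02]  (obs o_0=4)
t=1: δ = [2.894e-03, 4.340e-03, 1.736e-03, 1.736e-03]  ψ = [2, 2, 0, 0]  (obs o_1=3)
t=2: δ = [1.206e-04, 1.206e-04, 3.215e-04, 4.823e-04]  ψ = [1, 1, 0, 1]  (obs o_2=0)
t=3: δ = [2.233e-05, 3.349e-05, 1.340e-05, 1.674e-05]  ψ = [2, 2, 3, 3]  (obs o_3=3)
t=4: δ = [2.791e-06, 9.303e-07, 6.202e-07, 3.721e-06]  ψ = [1, 1, 0, 1]  (obs o_4=2)
t=5: δ = [1.550e-07, 1.163e-07, 4.135e-07, 2.584e-07]  ψ = [3, 0, 3, 3]  (obs o_5=1)
backtrack: best end state = 2; path = [2, 0, 2, 1, 3, 2]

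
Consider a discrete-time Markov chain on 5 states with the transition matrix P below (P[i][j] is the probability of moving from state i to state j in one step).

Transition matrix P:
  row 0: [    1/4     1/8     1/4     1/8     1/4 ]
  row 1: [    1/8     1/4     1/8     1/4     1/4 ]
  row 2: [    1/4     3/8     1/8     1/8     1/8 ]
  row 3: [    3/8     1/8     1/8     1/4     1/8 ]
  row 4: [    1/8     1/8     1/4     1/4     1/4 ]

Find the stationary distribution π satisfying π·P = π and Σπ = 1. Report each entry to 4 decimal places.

π = [0.2254, 0.1939, 0.1785, 0.1995, 0.2027]

Balance equations π_j = Σ_i π_i·P[i][j]:
  π_0 = 1/4·π_0 + 1/8·π_1 + 1/4·π_2 + 3/8·π_3 + 1/8·π_4
  π_1 = 1/8·π_0 + 1/4·π_1 + 3/8·π_2 + 1/8·π_3 + 1/8·π_4
  π_2 = 1/4·π_0 + 1/8·π_1 + 1/8·π_2 + 1/8·π_3 + 1/4·π_4
  π_3 = 1/8·π_0 + 1/4·π_1 + 1/8·π_2 + 1/4·π_3 + 1/4·π_4
  normalize: π_0 + π_1 + π_2 + π_3 + π_4 = 1
Solving the linear system gives exactly π = [279/1238, 120/619, 221/1238, 247/1238, 251/1238].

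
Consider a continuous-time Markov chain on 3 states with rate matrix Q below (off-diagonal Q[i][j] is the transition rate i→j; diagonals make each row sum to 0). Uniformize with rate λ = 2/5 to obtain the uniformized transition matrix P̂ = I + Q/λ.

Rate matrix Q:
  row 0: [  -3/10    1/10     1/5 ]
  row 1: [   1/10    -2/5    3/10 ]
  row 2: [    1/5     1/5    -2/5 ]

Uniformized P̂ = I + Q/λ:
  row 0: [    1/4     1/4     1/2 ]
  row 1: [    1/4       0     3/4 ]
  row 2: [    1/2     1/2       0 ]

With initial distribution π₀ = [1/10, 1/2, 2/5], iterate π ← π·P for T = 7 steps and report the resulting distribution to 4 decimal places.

π = [0.3432, 0.2732, 0.3837]

t=0: π = [0.1000, 0.5000, 0.4000]
t=1: π = [0.3500, 0.2250, 0.4250]
t=2: π = [0.3563, 0.3000, 0.3438]
t=3: π = [0.3359, 0.2609, 0.4031]
t=4: π = [0.3508, 0.2855, 0.3637]
t=5: π = [0.3409, 0.2695, 0.3896]
t=6: π = [0.3474, 0.2800, 0.3726]
t=7: π = [0.3432, 0.2732, 0.3837]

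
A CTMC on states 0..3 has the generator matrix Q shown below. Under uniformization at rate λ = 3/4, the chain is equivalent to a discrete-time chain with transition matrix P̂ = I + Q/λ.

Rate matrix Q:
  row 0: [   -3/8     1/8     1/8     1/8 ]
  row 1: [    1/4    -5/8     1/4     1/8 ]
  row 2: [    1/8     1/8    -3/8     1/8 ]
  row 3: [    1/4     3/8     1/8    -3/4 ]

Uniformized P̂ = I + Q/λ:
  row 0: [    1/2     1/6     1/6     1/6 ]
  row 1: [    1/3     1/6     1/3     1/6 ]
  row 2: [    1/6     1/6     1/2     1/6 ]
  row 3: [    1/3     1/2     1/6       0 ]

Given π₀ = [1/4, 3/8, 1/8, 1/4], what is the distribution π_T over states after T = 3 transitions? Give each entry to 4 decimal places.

π = [0.3414, 0.2153, 0.3009, 0.1424]

t=0: π = [0.2500, 0.3750, 0.1250, 0.2500]
t=1: π = [0.3542, 0.2500, 0.2708, 0.1250]
t=2: π = [0.3472, 0.2083, 0.2986, 0.1458]
t=3: π = [0.3414, 0.2153, 0.3009, 0.1424]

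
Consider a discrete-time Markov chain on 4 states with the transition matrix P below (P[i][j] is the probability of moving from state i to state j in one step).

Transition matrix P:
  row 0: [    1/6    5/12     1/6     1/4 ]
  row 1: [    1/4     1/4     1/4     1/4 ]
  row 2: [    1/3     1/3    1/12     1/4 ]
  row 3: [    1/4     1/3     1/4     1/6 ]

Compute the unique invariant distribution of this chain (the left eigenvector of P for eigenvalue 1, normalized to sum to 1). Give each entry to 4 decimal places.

π = [0.2459, 0.3266, 0.1967, 0.2308]

Balance equations π_j = Σ_i π_i·P[i][j]:
  π_0 = 1/6·π_0 + 1/4·π_1 + 1/3·π_2 + 1/4·π_3
  π_1 = 5/12·π_0 + 1/4·π_1 + 1/3·π_2 + 1/3·π_3
  π_2 = 1/6·π_0 + 1/4·π_1 + 1/12·π_2 + 1/4·π_3
  normalize: π_0 + π_1 + π_2 + π_3 = 1
Solving the linear system gives exactly π = [15/61, 259/793, 12/61, 3/13].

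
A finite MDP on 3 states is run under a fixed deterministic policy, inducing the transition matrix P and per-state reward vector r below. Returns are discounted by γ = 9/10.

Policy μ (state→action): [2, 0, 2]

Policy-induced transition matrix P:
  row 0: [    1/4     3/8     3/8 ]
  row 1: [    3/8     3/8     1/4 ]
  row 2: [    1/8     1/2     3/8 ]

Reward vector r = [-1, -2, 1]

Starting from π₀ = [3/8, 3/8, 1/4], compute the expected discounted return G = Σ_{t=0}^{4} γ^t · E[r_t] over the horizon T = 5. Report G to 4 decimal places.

G = -3.2374

t=0: π = [0.3750, 0.3750, 0.2500], E[r] = -0.8750, γ^t·E[r] = -0.875000, running G = -0.875000
t=1: π = [0.2656, 0.4063, 0.3281], E[r] = -0.7500, γ^t·E[r] = -0.675000, running G = -1.550000
t=2: π = [0.2598, 0.4160, 0.3242], E[r] = -0.7676, γ^t·E[r] = -0.621738, running G = -2.171738
t=3: π = [0.2615, 0.4155, 0.3230], E[r] = -0.7695, γ^t·E[r] = -0.560988, running G = -2.732727
t=4: π = [0.2616, 0.4154, 0.3231], E[r] = -0.7693, γ^t·E[r] = -0.504709, running G = -3.237436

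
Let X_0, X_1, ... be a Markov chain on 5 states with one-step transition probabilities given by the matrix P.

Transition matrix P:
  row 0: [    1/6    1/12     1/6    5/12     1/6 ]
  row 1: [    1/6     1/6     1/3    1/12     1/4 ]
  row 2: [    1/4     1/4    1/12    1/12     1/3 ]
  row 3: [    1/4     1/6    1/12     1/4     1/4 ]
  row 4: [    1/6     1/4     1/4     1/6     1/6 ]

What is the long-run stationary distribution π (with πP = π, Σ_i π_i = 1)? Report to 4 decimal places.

Balance equations π_j = Σ_i π_i·P[i][j]:
  π_0 = 1/6·π_0 + 1/6·π_1 + 1/4·π_2 + 1/4·π_3 + 1/6·π_4
  π_1 = 1/12·π_0 + 1/6·π_1 + 1/4·π_2 + 1/6·π_3 + 1/4·π_4
  π_2 = 1/6·π_0 + 1/3·π_1 + 1/12·π_2 + 1/12·π_3 + 1/4·π_4
  π_3 = 5/12·π_0 + 1/12·π_1 + 1/12·π_2 + 1/4·π_3 + 1/6·π_4
  normalize: π_0 + π_1 + π_2 + π_3 + π_4 = 1
Solving the linear system gives exactly π = [4613/23192, 4281/23192, 4275/23192, 4697/23192, 2663/11596].

π = [0.1989, 0.1846, 0.1843, 0.2025, 0.2296]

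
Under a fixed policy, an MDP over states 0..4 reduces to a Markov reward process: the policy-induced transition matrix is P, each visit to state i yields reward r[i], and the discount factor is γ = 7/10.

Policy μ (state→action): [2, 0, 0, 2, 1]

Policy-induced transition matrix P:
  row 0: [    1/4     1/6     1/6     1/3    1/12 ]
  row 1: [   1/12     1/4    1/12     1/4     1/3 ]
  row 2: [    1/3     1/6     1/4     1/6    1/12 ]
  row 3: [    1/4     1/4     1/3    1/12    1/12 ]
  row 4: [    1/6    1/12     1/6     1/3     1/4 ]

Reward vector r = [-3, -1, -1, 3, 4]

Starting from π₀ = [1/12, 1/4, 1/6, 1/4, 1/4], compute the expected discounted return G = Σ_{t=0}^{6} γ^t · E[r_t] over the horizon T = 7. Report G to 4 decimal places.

G = 1.7293

t=0: π = [0.0833, 0.2500, 0.1667, 0.2500, 0.2500], E[r] = 1.0833, γ^t·E[r] = 1.083333, running G = 1.083333
t=1: π = [0.2014, 0.1875, 0.2014, 0.2222, 0.1875], E[r] = 0.4236, γ^t·E[r] = 0.296528, running G = 1.379861
t=2: π = [0.2199, 0.1852, 0.2049, 0.2286, 0.1615], E[r] = 0.2818, γ^t·E[r] = 0.138096, running G = 1.517957
t=3: π = [0.2228, 0.1877, 0.2064, 0.2266, 0.1565], E[r] = 0.2436, γ^t·E[r] = 0.083567, running G = 1.601524
t=4: π = [0.2229, 0.1881, 0.2060, 0.2266, 0.1563], E[r] = 0.2425, γ^t·E[r] = 0.058234, running G = 1.659758
t=5: π = [0.2228, 0.1882, 0.2059, 0.2267, 0.1564], E[r] = 0.2432, γ^t·E[r] = 0.040880, running G = 1.700637
t=6: π = [0.2228, 0.1882, 0.2059, 0.2267, 0.1565], E[r] = 0.2434, γ^t·E[r] = 0.028637, running G = 1.729275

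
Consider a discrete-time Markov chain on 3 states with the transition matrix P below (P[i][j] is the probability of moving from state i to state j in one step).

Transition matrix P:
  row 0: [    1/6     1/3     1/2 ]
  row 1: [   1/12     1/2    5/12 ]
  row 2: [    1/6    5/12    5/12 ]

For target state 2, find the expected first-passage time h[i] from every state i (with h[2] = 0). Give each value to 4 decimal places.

h = [2.1429, 2.3571, 0.0000]

First-step conditioning: h[2] = 0; for i ≠ 2, h[i] = 1 + Σ_k P[i][k]·h[k].
  h[0] = 1 + 1/6·h[0] + 1/3·h[1]
  h[1] = 1 + 1/12·h[0] + 1/2·h[1]
Solving the 2×2 linear system over states ≠ 2 gives exactly h = [15/7, 33/14, 0] (h[2] = 0 is the target).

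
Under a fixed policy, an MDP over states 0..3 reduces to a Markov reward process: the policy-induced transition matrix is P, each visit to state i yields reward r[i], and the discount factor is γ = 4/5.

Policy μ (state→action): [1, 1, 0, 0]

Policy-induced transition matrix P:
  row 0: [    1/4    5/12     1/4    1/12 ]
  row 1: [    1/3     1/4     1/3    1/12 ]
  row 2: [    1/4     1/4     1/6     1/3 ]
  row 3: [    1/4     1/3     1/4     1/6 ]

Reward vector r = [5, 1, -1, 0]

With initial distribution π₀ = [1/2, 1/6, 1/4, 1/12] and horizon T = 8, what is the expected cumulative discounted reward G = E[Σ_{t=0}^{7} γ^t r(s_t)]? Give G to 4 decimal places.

G = 6.9391

t=0: π = [0.5000, 0.1667, 0.2500, 0.0833], E[r] = 2.4167, γ^t·E[r] = 2.416667, running G = 2.416667
t=1: π = [0.2639, 0.3403, 0.2431, 0.1528], E[r] = 1.4167, γ^t·E[r] = 1.133333, running G = 3.550000
t=2: π = [0.2784, 0.3067, 0.2581, 0.1568], E[r] = 1.4404, γ^t·E[r] = 0.921852, running G = 4.471852
t=3: π = [0.2756, 0.3095, 0.2541, 0.1609], E[r] = 1.4332, γ^t·E[r] = 0.733802, running G = 5.205654
t=4: π = [0.2758, 0.3093, 0.2546, 0.1603], E[r] = 1.4337, γ^t·E[r] = 0.587228, running G = 5.792882
t=5: π = [0.2758, 0.3093, 0.2546, 0.1603], E[r] = 1.4337, γ^t·E[r] = 0.469778, running G = 6.262661
t=6: π = [0.2758, 0.3093, 0.2546, 0.1603], E[r] = 1.4336, γ^t·E[r] = 0.375821, running G = 6.638482
t=7: π = [0.2758, 0.3093, 0.2546, 0.1603], E[r] = 1.4336, γ^t·E[r] = 0.300657, running G = 6.939139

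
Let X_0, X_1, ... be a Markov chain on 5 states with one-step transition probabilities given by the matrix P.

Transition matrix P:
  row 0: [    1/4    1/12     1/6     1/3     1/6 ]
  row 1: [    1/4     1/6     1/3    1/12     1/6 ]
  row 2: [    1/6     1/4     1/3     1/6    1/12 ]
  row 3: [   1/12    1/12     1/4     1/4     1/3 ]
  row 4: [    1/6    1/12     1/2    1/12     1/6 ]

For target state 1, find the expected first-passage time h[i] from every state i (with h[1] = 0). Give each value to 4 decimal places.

h = [7.5592, 0.0000, 6.1261, 7.3822, 7.1257]

First-step conditioning: h[1] = 0; for i ≠ 1, h[i] = 1 + Σ_k P[i][k]·h[k].
  h[0] = 1 + 1/4·h[0] + 1/6·h[2] + 1/3·h[3] + 1/6·h[4]
  h[2] = 1 + 1/6·h[0] + 1/3·h[2] + 1/6·h[3] + 1/12·h[4]
  h[3] = 1 + 1/12·h[0] + 1/4·h[2] + 1/4·h[3] + 1/3·h[4]
  h[4] = 1 + 1/6·h[0] + 1/2·h[2] + 1/12·h[3] + 1/6·h[4]
Solving the 4×4 linear system over states ≠ 1 gives exactly h = [20508/2713, 0, 16620/2713, 20028/2713, 19332/2713] (h[1] = 0 is the target).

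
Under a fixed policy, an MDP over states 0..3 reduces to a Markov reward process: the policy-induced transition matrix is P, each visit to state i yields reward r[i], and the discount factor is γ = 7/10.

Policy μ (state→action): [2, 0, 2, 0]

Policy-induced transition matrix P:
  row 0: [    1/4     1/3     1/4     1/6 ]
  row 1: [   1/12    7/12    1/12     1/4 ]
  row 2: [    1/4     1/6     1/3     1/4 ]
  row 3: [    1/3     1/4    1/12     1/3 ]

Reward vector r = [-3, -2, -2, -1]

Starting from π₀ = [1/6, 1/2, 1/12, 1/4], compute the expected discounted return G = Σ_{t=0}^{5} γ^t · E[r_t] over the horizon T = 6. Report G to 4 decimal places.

G = -5.6874

t=0: π = [0.1667, 0.5000, 0.0833, 0.2500], E[r] = -1.9167, γ^t·E[r] = -1.916667, running G = -1.916667
t=1: π = [0.1875, 0.4236, 0.1319, 0.2569], E[r] = -1.9306, γ^t·E[r] = -1.351389, running G = -3.268056
t=2: π = [0.2008, 0.3958, 0.1476, 0.2558], E[r] = -1.9450, γ^t·E[r] = -0.953061, running G = -4.221117
t=3: π = [0.2053, 0.3864, 0.1537, 0.2546], E[r] = -1.9508, γ^t·E[r] = -0.669111, running G = -4.890228
t=4: π = [0.2068, 0.3831, 0.1560, 0.2541], E[r] = -1.9527, γ^t·E[r] = -0.468847, running G = -5.359075
t=5: π = [0.2073, 0.3819, 0.1568, 0.2539], E[r] = -1.9534, γ^t·E[r] = -0.328305, running G = -5.687381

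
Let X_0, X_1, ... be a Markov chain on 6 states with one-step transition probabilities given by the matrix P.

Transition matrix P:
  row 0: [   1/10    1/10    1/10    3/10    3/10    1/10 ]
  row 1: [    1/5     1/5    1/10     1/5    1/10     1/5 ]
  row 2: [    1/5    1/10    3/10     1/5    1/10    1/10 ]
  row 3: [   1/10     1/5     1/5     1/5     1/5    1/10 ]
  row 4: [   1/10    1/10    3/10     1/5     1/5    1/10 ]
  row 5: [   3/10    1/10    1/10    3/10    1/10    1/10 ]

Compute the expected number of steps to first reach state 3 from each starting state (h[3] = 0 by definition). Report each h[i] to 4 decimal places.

h = [3.9789, 4.3152, 4.3681, 0.0000, 4.4113, 3.8924]

First-step conditioning: h[3] = 0; for i ≠ 3, h[i] = 1 + Σ_k P[i][k]·h[k].
  h[0] = 1 + 1/10·h[0] + 1/10·h[1] + 1/10·h[2] + 3/10·h[4] + 1/10·h[5]
  h[1] = 1 + 1/5·h[0] + 1/5·h[1] + 1/10·h[2] + 1/10·h[4] + 1/5·h[5]
  h[2] = 1 + 1/5·h[0] + 1/10·h[1] + 3/10·h[2] + 1/10·h[4] + 1/10·h[5]
  h[4] = 1 + 1/10·h[0] + 1/10·h[1] + 3/10·h[2] + 1/5·h[4] + 1/10·h[5]
  h[5] = 1 + 3/10·h[0] + 1/10·h[1] + 1/10·h[2] + 1/10·h[4] + 1/10·h[5]
Solving the 5×5 linear system over states ≠ 3 gives exactly h = [8280/2081, 8980/2081, 9090/2081, 0, 9180/2081, 8100/2081] (h[3] = 0 is the target).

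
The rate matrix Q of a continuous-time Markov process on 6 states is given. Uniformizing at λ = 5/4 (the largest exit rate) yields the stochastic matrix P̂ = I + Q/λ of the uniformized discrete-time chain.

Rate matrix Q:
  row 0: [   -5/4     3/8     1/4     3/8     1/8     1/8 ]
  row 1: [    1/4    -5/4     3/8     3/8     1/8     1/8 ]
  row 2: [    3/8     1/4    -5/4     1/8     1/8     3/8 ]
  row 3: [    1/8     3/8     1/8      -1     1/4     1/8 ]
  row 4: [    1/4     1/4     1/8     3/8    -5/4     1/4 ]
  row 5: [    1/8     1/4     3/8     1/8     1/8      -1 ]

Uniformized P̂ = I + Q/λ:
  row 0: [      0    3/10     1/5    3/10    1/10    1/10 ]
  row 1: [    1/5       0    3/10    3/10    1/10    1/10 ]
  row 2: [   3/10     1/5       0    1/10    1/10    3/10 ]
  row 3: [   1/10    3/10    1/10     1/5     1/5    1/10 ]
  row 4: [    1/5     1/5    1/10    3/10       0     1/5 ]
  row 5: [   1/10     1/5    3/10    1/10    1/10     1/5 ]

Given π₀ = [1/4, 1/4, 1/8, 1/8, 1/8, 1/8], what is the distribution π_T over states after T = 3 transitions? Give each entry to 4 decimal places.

π = [0.1486, 0.1961, 0.1715, 0.2141, 0.1095, 0.1601]

t=0: π = [0.2500, 0.2500, 0.1250, 0.1250, 0.1250, 0.1250]
t=1: π = [0.1375, 0.1875, 0.1875, 0.2375, 0.1000, 0.1500]
t=2: π = [0.1525, 0.2000, 0.1625, 0.2088, 0.1138, 0.1625]
t=3: π = [0.1486, 0.1961, 0.1715, 0.2141, 0.1095, 0.1601]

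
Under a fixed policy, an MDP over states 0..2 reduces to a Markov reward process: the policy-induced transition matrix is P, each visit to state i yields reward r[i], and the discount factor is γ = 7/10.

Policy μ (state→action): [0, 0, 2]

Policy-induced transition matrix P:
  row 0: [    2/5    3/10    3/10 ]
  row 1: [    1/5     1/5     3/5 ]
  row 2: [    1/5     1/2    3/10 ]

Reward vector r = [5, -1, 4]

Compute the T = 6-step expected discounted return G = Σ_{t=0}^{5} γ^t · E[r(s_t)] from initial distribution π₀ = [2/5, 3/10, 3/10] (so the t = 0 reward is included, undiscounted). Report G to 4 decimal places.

G = 7.8755

t=0: π = [0.4000, 0.3000, 0.3000], E[r] = 2.9000, γ^t·E[r] = 2.900000, running G = 2.900000
t=1: π = [0.2800, 0.3300, 0.3900], E[r] = 2.6300, γ^t·E[r] = 1.841000, running G = 4.741000
t=2: π = [0.2560, 0.3450, 0.3990], E[r] = 2.5310, γ^t·E[r] = 1.240190, running G = 5.981190
t=3: π = [0.2512, 0.3453, 0.4035], E[r] = 2.5247, γ^t·E[r] = 0.865972, running G = 6.847162
t=4: π = [0.2502, 0.3462, 0.4036], E[r] = 2.5194, γ^t·E[r] = 0.604906, running G = 7.452068
t=5: π = [0.2500, 0.3461, 0.4039], E[r] = 2.5195, γ^t·E[r] = 0.423460, running G = 7.875527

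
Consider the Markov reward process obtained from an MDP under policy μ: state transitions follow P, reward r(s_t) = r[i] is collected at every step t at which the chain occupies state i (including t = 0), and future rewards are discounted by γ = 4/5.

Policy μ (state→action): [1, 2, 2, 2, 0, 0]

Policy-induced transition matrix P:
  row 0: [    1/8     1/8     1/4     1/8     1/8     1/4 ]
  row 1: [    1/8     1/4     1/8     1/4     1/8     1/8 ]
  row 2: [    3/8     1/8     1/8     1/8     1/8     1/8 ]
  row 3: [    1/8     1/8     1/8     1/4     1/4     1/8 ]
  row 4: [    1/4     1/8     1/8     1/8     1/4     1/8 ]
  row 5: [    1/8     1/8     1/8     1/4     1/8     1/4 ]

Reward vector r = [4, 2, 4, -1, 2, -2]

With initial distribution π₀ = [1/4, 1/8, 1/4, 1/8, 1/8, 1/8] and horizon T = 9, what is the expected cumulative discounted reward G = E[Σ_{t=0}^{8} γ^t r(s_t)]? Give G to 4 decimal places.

t=0: π = [0.2500, 0.1250, 0.2500, 0.1250, 0.1250, 0.1250], E[r] = 2.1250, γ^t·E[r] = 2.125000, running G = 2.125000
t=1: π = [0.2031, 0.1406, 0.1563, 0.1719, 0.1563, 0.1719], E[r] = 1.5156, γ^t·E[r] = 1.212500, running G = 3.337500
t=2: π = [0.1836, 0.1426, 0.1504, 0.1855, 0.1660, 0.1719], E[r] = 1.4238, γ^t·E[r] = 0.911250, running G = 4.248750
t=3: π = [0.1833, 0.1428, 0.1479, 0.1875, 0.1689, 0.1694], E[r] = 1.4224, γ^t·E[r] = 0.728250, running G = 4.977000
t=4: π = [0.1831, 0.1429, 0.1479, 0.1875, 0.1696, 0.1691], E[r] = 1.4232, γ^t·E[r] = 0.582963, running G = 5.559963
t=5: π = [0.1832, 0.1429, 0.1479, 0.1874, 0.1696, 0.1690], E[r] = 1.4237, γ^t·E[r] = 0.466531, running G = 6.026494
t=6: π = [0.1832, 0.1429, 0.1479, 0.1874, 0.1696, 0.1690], E[r] = 1.4238, γ^t·E[r] = 0.373242, running G = 6.399735
t=7: π = [0.1832, 0.1429, 0.1479, 0.1874, 0.1696, 0.1690], E[r] = 1.4238, γ^t·E[r] = 0.298595, running G = 6.698331
t=8: π = [0.1832, 0.1429, 0.1479, 0.1874, 0.1696, 0.1690], E[r] = 1.4238, γ^t·E[r] = 0.238876, running G = 6.937207

G = 6.9372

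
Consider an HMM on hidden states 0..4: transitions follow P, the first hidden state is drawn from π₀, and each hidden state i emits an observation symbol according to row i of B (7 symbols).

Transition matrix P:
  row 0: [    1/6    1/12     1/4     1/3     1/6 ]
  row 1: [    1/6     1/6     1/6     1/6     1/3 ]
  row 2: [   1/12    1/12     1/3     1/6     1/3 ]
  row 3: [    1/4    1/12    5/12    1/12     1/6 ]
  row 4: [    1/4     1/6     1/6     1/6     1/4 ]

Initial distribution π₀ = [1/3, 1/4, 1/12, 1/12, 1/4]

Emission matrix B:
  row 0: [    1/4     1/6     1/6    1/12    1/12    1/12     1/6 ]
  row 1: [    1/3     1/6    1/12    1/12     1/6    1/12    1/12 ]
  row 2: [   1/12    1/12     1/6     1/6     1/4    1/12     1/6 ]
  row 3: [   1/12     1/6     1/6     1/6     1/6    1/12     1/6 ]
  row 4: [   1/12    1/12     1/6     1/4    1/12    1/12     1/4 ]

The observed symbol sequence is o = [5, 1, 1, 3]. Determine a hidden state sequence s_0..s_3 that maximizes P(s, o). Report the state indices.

t=0: δ = [2.778e-02, 2.083e-02, 6.944e-03, 6.944e-03, 2.083e-02]  (obs o_0=5)
t=1: δ = [8.681e-04, 5.787e-04, 5.787e-04, 1.543e-03, 5.787e-04]  ψ = [4, 1, 0, 0, 1]  (obs o_1=1)
t=2: δ = [6.430e-05, 2.143e-05, 5.358e-05, 4.823e-05, 2.143e-05]  ψ = [3, 3, 3, 0, 3]  (obs o_2=1)
t=3: δ = [1.005e-06, 4.465e-07, 3.349e-06, 3.572e-06, 4.465e-06]  ψ = [3, 0, 3, 0, 2]  (obs o_3=3)
backtrack: best end state = 4; path = [0, 3, 2, 4]

path = [0, 3, 2, 4]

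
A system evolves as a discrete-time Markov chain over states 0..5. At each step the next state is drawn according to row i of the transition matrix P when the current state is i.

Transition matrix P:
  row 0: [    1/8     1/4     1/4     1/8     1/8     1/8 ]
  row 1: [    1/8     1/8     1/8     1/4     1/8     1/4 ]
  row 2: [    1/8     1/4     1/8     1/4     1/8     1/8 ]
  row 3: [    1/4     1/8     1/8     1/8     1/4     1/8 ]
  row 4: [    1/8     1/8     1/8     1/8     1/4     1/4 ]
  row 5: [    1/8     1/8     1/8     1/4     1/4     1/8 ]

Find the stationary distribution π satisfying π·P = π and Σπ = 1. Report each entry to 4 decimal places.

π = [0.1480, 0.1614, 0.1435, 0.1843, 0.1934, 0.1694]

Balance equations π_j = Σ_i π_i·P[i][j]:
  π_0 = 1/8·π_0 + 1/8·π_1 + 1/8·π_2 + 1/4·π_3 + 1/8·π_4 + 1/8·π_5
  π_1 = 1/4·π_0 + 1/8·π_1 + 1/4·π_2 + 1/8·π_3 + 1/8·π_4 + 1/8·π_5
  π_2 = 1/4·π_0 + 1/8·π_1 + 1/8·π_2 + 1/8·π_3 + 1/8·π_4 + 1/8·π_5
  π_3 = 1/8·π_0 + 1/4·π_1 + 1/4·π_2 + 1/8·π_3 + 1/8·π_4 + 1/4·π_5
  π_4 = 1/8·π_0 + 1/8·π_1 + 1/8·π_2 + 1/4·π_3 + 1/4·π_4 + 1/4·π_5
  normalize: π_0 + π_1 + π_2 + π_3 + π_4 + π_5 = 1
Solving the linear system gives exactly π = [5521/37295, 6021/37295, 5352/37295, 6873/37295, 7212/37295, 6316/37295].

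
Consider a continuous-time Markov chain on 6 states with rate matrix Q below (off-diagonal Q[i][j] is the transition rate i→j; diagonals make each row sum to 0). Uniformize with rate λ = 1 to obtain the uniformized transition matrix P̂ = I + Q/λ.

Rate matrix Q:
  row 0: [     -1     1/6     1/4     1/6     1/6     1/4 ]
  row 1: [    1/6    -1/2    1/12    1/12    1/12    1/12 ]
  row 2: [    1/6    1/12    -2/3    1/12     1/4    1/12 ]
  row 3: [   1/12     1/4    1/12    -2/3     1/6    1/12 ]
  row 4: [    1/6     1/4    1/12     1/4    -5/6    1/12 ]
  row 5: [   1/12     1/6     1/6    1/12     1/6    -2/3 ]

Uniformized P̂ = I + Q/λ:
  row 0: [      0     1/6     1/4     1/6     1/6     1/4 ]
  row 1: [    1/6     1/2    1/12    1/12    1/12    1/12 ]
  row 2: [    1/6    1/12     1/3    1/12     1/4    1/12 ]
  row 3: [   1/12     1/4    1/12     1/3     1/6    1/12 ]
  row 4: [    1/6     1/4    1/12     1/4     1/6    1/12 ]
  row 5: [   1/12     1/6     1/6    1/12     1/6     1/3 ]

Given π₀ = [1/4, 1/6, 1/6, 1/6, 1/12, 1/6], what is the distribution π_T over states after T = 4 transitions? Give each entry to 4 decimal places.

t=0: π = [0.2500, 0.1667, 0.1667, 0.1667, 0.0833, 0.1667]
t=1: π = [0.0972, 0.2292, 0.1806, 0.1597, 0.1667, 0.1667]
t=2: π = [0.1233, 0.2552, 0.1586, 0.1591, 0.1626, 0.1412]
t=3: π = [0.1211, 0.2653, 0.1553, 0.1605, 0.1586, 0.1392]
t=4: π = [0.1215, 0.2688, 0.1539, 0.1600, 0.1575, 0.1383]

π = [0.1215, 0.2688, 0.1539, 0.1600, 0.1575, 0.1383]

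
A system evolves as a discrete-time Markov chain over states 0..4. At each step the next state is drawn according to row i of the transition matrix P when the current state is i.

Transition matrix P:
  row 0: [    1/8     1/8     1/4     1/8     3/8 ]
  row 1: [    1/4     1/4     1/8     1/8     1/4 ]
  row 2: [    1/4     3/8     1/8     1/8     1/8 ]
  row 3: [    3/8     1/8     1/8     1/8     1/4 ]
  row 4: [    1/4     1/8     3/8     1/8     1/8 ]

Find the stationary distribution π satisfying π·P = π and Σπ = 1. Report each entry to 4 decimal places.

Balance equations π_j = Σ_i π_i·P[i][j]:
  π_0 = 1/8·π_0 + 1/4·π_1 + 1/4·π_2 + 3/8·π_3 + 1/4·π_4
  π_1 = 1/8·π_0 + 1/4·π_1 + 3/8·π_2 + 1/8·π_3 + 1/8·π_4
  π_2 = 1/4·π_0 + 1/8·π_1 + 1/8·π_2 + 1/8·π_3 + 3/8·π_4
  π_3 = 1/8·π_0 + 1/8·π_1 + 1/8·π_2 + 1/8·π_3 + 1/8·π_4
  normalize: π_0 + π_1 + π_2 + π_3 + π_4 = 1
Solving the linear system gives exactly π = [17/72, 541/2664, 1123/5328, 1/8, 1199/5328].

π = [0.2361, 0.2031, 0.2108, 0.1250, 0.2250]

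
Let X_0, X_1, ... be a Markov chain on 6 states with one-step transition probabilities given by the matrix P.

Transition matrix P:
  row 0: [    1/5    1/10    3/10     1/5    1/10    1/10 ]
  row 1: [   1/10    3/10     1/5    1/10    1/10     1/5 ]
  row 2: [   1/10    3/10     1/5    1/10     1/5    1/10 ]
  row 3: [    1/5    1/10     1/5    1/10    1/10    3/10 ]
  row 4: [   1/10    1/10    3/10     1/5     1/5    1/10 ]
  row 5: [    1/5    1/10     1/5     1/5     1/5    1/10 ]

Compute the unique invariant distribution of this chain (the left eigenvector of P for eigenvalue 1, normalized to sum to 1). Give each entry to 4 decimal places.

π = [0.1435, 0.1824, 0.2296, 0.1444, 0.1530, 0.1471]

Balance equations π_j = Σ_i π_i·P[i][j]:
  π_0 = 1/5·π_0 + 1/10·π_1 + 1/10·π_2 + 1/5·π_3 + 1/10·π_4 + 1/5·π_5
  π_1 = 1/10·π_0 + 3/10·π_1 + 3/10·π_2 + 1/10·π_3 + 1/10·π_4 + 1/10·π_5
  π_2 = 3/10·π_0 + 1/5·π_1 + 1/5·π_2 + 1/5·π_3 + 3/10·π_4 + 1/5·π_5
  π_3 = 1/5·π_0 + 1/10·π_1 + 1/10·π_2 + 1/10·π_3 + 1/5·π_4 + 1/5·π_5
  π_4 = 1/10·π_0 + 1/10·π_1 + 1/5·π_2 + 1/10·π_3 + 1/5·π_4 + 1/5·π_5
  normalize: π_0 + π_1 + π_2 + π_3 + π_4 + π_5 = 1
Solving the linear system gives exactly π = [12659/88218, 894/4901, 2251/9802, 1415/9802, 13495/88218, 721/4901].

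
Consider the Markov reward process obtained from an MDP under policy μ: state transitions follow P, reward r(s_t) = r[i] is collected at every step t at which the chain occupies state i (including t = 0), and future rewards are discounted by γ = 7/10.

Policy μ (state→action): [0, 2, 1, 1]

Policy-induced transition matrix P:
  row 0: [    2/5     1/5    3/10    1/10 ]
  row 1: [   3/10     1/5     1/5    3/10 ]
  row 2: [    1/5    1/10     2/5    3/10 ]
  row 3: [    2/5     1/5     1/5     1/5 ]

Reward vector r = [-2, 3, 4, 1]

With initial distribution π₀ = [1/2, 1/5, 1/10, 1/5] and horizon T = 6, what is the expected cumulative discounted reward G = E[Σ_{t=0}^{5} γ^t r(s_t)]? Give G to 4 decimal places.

t=0: π = [0.5000, 0.2000, 0.1000, 0.2000], E[r] = 0.2000, γ^t·E[r] = 0.200000, running G = 0.200000
t=1: π = [0.3600, 0.1900, 0.2700, 0.1800], E[r] = 1.1100, γ^t·E[r] = 0.777000, running G = 0.977000
t=2: π = [0.3270, 0.1730, 0.2900, 0.2100], E[r] = 1.2350, γ^t·E[r] = 0.605150, running G = 1.582150
t=3: π = [0.3247, 0.1710, 0.2907, 0.2136], E[r] = 1.2400, γ^t·E[r] = 0.425320, running G = 2.007470
t=4: π = [0.3248, 0.1709, 0.2906, 0.2137], E[r] = 1.2394, γ^t·E[r] = 0.297582, running G = 2.305052
t=5: π = [0.3248, 0.1709, 0.2906, 0.2137], E[r] = 1.2393, γ^t·E[r] = 0.208292, running G = 2.513344

G = 2.5133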